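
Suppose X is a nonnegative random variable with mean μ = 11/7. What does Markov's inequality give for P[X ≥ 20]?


μ = E[X] = 11/7, a = 20.
Markov: P[X ≥ 20] ≤ μ/a = (11/7)/20 = 11/140.
Numerically: ≈ 0.079.
(Since a = 20 > μ = 1.571, the bound 11/140 is < 1 and informative.)

P[X ≥ 20] ≤ 11/140 ≈ 0.079.


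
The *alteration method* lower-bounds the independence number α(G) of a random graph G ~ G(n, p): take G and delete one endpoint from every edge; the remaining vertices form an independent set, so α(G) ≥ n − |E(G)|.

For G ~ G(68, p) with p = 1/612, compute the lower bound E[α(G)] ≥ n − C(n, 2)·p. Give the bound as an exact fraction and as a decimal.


E[|E(G)|] = C(68, 2)·p = 2278 · (1/612) = 67/18.
E[α(G)] ≥ n − E[|E(G)|] = 68 − 67/18 = 1157/18.
Numerically: ≈ 64.27778.
(This is only a lower bound; the true E[α(G)] may be larger.)

E[α(G)] ≥ 1157/18 ≈ 64.27778.


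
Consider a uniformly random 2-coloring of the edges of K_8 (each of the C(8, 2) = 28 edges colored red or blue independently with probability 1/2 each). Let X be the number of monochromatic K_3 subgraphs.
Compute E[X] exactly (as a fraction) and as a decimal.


Let X = Σ_S X_S over the C(8, 3) = 56 subsets S of size 3, where X_S = 1 if the K_3 on S is monochromatic.
For a fixed S, the K_3 on S has C(3, 2) = 3 edges. P[all 3 edges red] = (1/2)^3, and likewise for blue, so P[monochromatic] = 2·(1/2)^3 = 2^{1 − 3} = 1/4.
By linearity: E[X] = C(8, 3) · 2^{1 − 3} = 56 · 1/4 = 14.
Numerically: E[X] ≈ 14.0000.

E[X] = C(8,3)·2^(1−C(3,2)) = 14 ≈ 14.0000.


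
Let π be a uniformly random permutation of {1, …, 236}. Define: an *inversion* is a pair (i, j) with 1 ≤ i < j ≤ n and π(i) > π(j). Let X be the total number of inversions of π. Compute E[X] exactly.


Write X = Σ X_I over the C(236, 2) = 27730 pairs i < j, with X_I the indicator of one inversion.
There are 27730 indicators.
For each fixed pair i < j, the values π(i) and π(j) are two distinct elements of {1, …, 236} in uniformly random order; by symmetry P[π(i) > π(j)] = 1/2.
By linearity: E[X] = 27730 · (1/2) = C(236, 2) · (1/2) = 27730/2 = 13865 ≈ 13865.00000.

E[X] = 13865 = 13865.00000.


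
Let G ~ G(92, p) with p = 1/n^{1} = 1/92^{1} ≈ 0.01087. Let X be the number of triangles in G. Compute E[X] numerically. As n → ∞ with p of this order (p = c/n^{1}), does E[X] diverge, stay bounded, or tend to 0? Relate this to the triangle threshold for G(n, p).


Number of potential triangles: C(92, 3) = 125580.
Each occurs with probability p³ ≈ (0.01087)³ ≈ 1.2842114e-06.
By linearity: E[X] = C(92, 3)·p³ ≈ 125580 · 1.2842114e-06 ≈ 0.16127.
Here α = 1, so p = 1/n is exactly at the triangle threshold p ~ 1/n. Asymptotically E[X] → c³/6 = 1³/6 = 1/6 ≈ 0.16667, a bounded constant. In this regime the triangle count is asymptotically Poisson(c³/6).

E[X] ≈ 0.16127; in regime p = Θ(1/n^{1}) E[X] stays bounded (at the triangle threshold p ~ 1/n).


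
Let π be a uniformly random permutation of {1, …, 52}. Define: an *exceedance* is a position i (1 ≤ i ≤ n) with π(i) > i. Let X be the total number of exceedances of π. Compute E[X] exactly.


Write X = Σ_{i=1}^{52} X_i, where X_i = 1_{π(i) > i}.
For each fixed i, π(i) is uniform over {1, …, 52} (marginal of a uniform permutation), so P[π(i) > i] = (n − i)/n. Summing: Σ_{i=1}^{52} (n − i)/n = (0 + 1 + … + 51)/52 = 52(52 − 1)/(2·52) = (52 − 1)/2.
Hence E[X] = Σ_{i=1}^{52} (52 − i)/52 = 51/2 ≈ 25.500000.

E[X] = 51/2 = 25.500000.


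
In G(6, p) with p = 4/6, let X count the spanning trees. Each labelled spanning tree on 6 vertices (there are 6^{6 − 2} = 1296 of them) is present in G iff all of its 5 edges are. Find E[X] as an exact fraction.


K_6 has 6^{6 − 2} = 1296 labelled spanning trees.
For each such spanning tree H, let X_H = 1 if all 5 edges of H are present in G. Then P[X_H = 1] = p^{5} = (2/3)^{5} = 32/243.
Summing the indicators: E[X] = Σ_H E[X_H] = 1296 · p^{5} = 1296 · 32/243 = 512/3.
Numerically: E[X] ≈ 170.7.

E[X] = 1296 · (2/3)^{5} = 512/3 ≈ 170.7.


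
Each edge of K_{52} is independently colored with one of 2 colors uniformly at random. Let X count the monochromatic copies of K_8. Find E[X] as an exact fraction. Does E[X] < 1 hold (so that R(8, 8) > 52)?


E[X] = C(52, 8) · 2^{1 − 28} = 752538150 · 2^{−27} = 752538150/134217728.
As a reduced fraction: E[X] = 376269075/67108864 ≈ 5.6068.
Is E[X] < 1? NO.
Since E[X] ≥ 1, the first-moment bound is inconclusive at n = 52; it does NOT by itself certify R(8, 8) > 52.

E[X] = 376269075/67108864 ≈ 5.6068; E[X] ≥ 1; first-moment method inconclusive here.


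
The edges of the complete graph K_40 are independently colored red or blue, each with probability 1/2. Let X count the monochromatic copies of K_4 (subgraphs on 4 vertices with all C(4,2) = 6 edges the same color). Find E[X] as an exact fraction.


Let X = Σ_S X_S over the C(40, 4) = 91390 subsets S of size 4, where X_S = 1 if the K_4 on S is monochromatic.
For a fixed S, the K_4 on S has C(4, 2) = 6 edges. P[all 6 edges red] = (1/2)^6, and likewise for blue, so P[monochromatic] = 2·(1/2)^6 = 2^{1 − 6} = 1/32.
By linearity of expectation: E[X] = C(40, 4) · 2^{1 − 6} = 91390 · 1/32 = 45695/16.
Numerically: E[X] ≈ 2855.93750.

E[X] = C(40,4)·2^(1−C(4,2)) = 45695/16 ≈ 2855.93750.


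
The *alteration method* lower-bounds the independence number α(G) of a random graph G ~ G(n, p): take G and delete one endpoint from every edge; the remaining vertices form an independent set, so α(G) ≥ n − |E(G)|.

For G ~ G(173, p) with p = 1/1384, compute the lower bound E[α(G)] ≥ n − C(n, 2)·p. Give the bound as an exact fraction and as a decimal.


E[|E(G)|] = C(173, 2)·p = 14878 · (1/1384) = 43/4.
E[α(G)] ≥ n − E[|E(G)|] = 173 − 43/4 = 649/4.
Numerically: ≈ 162.250.
(This is only a lower bound; the true E[α(G)] may be larger.)

E[α(G)] ≥ 649/4 ≈ 162.250.


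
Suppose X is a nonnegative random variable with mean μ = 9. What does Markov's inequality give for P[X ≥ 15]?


μ = E[X] = 9, a = 15.
Markov: P[X ≥ 15] ≤ μ/a = (9)/15 = 3/5.
Numerically: ≈ 0.600000.
(Since a = 15 > μ = 9.000000, the bound 3/5 is < 1 and informative.)

P[X ≥ 15] ≤ 3/5 ≈ 0.600000.


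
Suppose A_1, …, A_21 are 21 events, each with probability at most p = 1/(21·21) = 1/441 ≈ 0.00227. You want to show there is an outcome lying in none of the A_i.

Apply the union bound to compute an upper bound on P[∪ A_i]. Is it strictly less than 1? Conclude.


Union bound: P[∪_{i=1}^{21} A_i] ≤ Σ_i P[A_i] ≤ 21·p = 21·(1/441) = 1/21.
Numerically: 1/21 ≈ 0.04762.
Is 1/21 < 1? YES.
Since P[∪ A_i] ≤ 1/21 < 1, the complement has P[∩ A_i^c] ≥ 1 − 1/21 = 20/21 > 0, so some outcome avoids every A_i.

21·p = 1/21 ≈ 0.04762; existence CERTIFIED by the union bound.


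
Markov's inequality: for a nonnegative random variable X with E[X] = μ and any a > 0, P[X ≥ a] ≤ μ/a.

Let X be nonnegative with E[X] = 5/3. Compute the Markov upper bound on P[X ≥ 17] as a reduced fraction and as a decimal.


μ = E[X] = 5/3, a = 17.
Markov: P[X ≥ 17] ≤ μ/a = (5/3)/17 = 5/51.
Numerically: ≈ 0.098.
(Since a = 17 > μ = 1.667, the bound 5/51 is < 1 and informative.)

P[X ≥ 17] ≤ 5/51 ≈ 0.098.


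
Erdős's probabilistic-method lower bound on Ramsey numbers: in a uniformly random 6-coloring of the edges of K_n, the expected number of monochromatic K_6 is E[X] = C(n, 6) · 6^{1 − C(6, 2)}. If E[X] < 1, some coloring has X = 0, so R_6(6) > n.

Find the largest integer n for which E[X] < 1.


We need C(n, 6) · 6^{1 − 15} < 1, i.e. C(n, 6) < 6^{15 − 1} = 78364164096.
Check values of n near the boundary:
  n = 194: C(194, 6) = 68482017072; 68482017072 < 78364164096? YES
  n = 195: C(195, 6) = 70656049360; 70656049360 < 78364164096? YES
  n = 196: C(196, 6) = 72887293024; 72887293024 < 78364164096? YES
  n = 197: C(197, 6) = 75176946208; 75176946208 < 78364164096? YES
  n = 198: C(198, 6) = 77526225777; 77526225777 < 78364164096? YES
  n = 199: C(199, 6) = 79936367511; 79936367511 < 78364164096? NO
  n = 200: C(200, 6) = 82408626300; 82408626300 < 78364164096? NO
The largest n with C(n, 6) < 78364164096 is n = 198 (where E[X] = 25842075259/26121388032 ≈ 0.989). Hence R_6(6) > 198, i.e. R_6(6) ≥ 199.

Largest n = 198; hence R_6(6) > 198.


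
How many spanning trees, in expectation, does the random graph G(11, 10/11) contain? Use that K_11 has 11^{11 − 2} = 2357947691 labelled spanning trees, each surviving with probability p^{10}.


K_11 has 11^{11 − 2} = 2357947691 labelled spanning trees.
For each such spanning tree H, let X_H = 1 if all 10 edges of H are present in G. Then P[X_H = 1] = p^{10} = (10/11)^{10} = 10000000000/25937424601.
By linearity: E[X] = Σ_H E[X_H] = 2357947691 · p^{10} = 2357947691 · 10000000000/25937424601 = 10000000000/11.
Numerically: E[X] ≈ 9.0909e+08.

E[X] = 2357947691 · (10/11)^{10} = 10000000000/11 ≈ 9.0909e+08.


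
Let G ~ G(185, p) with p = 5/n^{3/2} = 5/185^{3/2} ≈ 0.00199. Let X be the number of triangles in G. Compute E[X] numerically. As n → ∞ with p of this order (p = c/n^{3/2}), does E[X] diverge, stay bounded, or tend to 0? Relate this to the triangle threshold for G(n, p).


Number of potential triangles: C(185, 3) = 1038220.
Each occurs with probability p³ ≈ (0.00199)³ ≈ 7.84580e-09.
By linearity: E[X] = C(185, 3)·p³ ≈ 1038220 · 7.84580e-09 ≈ 0.008.
Since α = 3/2 > 1, p = c/n^{3/2} = o(1/n) is below the triangle threshold p ~ 1/n. Asymptotically E[X] ~ (c³/6)·n^{3(1−α)} = (5³/6)·n^{-1.5} → 0, so by Markov's inequality G has no triangles w.h.p.

E[X] ≈ 0.008; in regime p = Θ(1/n^{3/2}) E[X] tends to 0 (below the triangle threshold p ~ 1/n).


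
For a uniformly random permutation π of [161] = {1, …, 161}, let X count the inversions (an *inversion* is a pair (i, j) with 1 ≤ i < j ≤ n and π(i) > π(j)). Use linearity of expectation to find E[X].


Write X = Σ X_I over the C(161, 2) = 12880 pairs i < j, with X_I the indicator of one inversion.
There are 12880 indicators.
For each fixed pair i < j, the values π(i) and π(j) are two distinct elements of {1, …, 161} in uniformly random order; by symmetry P[π(i) > π(j)] = 1/2.
By linearity: E[X] = 12880 · (1/2) = C(161, 2) · (1/2) = 12880/2 = 6440 ≈ 6440.000.

E[X] = 6440 = 6440.000.


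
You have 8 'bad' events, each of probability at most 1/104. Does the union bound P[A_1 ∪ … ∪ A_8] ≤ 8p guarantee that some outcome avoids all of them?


Union bound: P[∪_{i=1}^{8} A_i] ≤ Σ_i P[A_i] ≤ 8·p = 8·(1/104) = 1/13.
Numerically: 1/13 ≈ 0.0769231.
Is 1/13 < 1? YES.
Since P[∪ A_i] ≤ 1/13 < 1, the complement has P[∩ A_i^c] ≥ 1 − 1/13 = 12/13 > 0, so some outcome avoids every A_i.

8·p = 1/13 ≈ 0.0769231; existence CERTIFIED by the union bound.


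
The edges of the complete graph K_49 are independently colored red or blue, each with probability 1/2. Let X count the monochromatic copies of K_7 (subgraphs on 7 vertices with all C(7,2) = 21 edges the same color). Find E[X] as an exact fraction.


Let X = Σ_S X_S over the C(49, 7) = 85900584 subsets S of size 7, where X_S = 1 if the K_7 on S is monochromatic.
For a fixed S, the K_7 on S has C(7, 2) = 21 edges. P[all 21 edges red] = (1/2)^21, and likewise for blue, so P[monochromatic] = 2·(1/2)^21 = 2^{1 − 21} = 1/1048576.
Summing: E[X] = C(49, 7) · 2^{1 − 21} = 85900584 · 1/1048576 = 10737573/131072.
Numerically: E[X] ≈ 81.9212.

E[X] = C(49,7)·2^(1−C(7,2)) = 10737573/131072 ≈ 81.9212.


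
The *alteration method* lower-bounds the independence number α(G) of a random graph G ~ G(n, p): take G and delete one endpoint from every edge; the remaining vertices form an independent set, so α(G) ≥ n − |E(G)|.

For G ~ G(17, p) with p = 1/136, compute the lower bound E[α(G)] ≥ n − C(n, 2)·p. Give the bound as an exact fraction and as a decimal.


E[|E(G)|] = C(17, 2)·p = 136 · (1/136) = 1.
E[α(G)] ≥ n − E[|E(G)|] = 17 − 1 = 16.
Numerically: ≈ 16.0000.
(This is only a lower bound; the true E[α(G)] may be larger.)

E[α(G)] ≥ 16 ≈ 16.0000.


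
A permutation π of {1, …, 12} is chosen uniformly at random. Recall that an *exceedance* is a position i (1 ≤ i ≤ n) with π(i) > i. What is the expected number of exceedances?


Write X = Σ_{i=1}^{12} X_i, where X_i = 1_{π(i) > i}.
For each fixed i, π(i) is uniform over {1, …, 12} (marginal of a uniform permutation), so P[π(i) > i] = (n − i)/n. Summing: Σ_{i=1}^{12} (n − i)/n = (0 + 1 + … + 11)/12 = 12(12 − 1)/(2·12) = (12 − 1)/2.
Hence E[X] = Σ_{i=1}^{12} (12 − i)/12 = 11/2 ≈ 5.500000.

E[X] = 11/2 = 5.500000.


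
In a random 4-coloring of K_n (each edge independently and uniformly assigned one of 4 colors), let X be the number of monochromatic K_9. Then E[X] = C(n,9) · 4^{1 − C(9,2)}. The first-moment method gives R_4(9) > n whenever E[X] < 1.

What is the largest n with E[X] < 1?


We need C(n, 9) · 4^{1 − 36} < 1, i.e. C(n, 9) < 4^{36 − 1} = 1180591620717411303424.
Check values of n near the boundary:
  n = 912: C(912, 9) = 1156095740032081475120; 1156095740032081475120 < 1180591620717411303424? YES
  n = 913: C(913, 9) = 1167605542753639808390; 1167605542753639808390 < 1180591620717411303424? YES
  n = 914: C(914, 9) = 1179217089587653905932; 1179217089587653905932 < 1180591620717411303424? YES
  n = 915: C(915, 9) = 1190931166636537885130; 1190931166636537885130 < 1180591620717411303424? NO
The largest n with C(n, 9) < 1180591620717411303424 is n = 914 (where E[X] = 294804272396913476483/295147905179352825856 ≈ 0.99884). Hence R_4(9) > 914, i.e. R_4(9) ≥ 915.

Largest n = 914; hence R_4(9) > 914.


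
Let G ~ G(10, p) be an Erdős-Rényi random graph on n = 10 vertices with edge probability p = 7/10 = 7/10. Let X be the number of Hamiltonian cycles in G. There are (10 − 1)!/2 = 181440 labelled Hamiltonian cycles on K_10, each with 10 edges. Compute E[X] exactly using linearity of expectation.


K_10 has (10 − 1)!/2 = 181440 labelled Hamiltonian cycles.
For each such Hamiltonian cycle H, let X_H = 1 if all 10 edges of H are present in G. Then P[X_H = 1] = p^{10} = (7/10)^{10} = 282475249/10000000000.
By linearity: E[X] = Σ_H E[X_H] = 181440 · p^{10} = 181440 · 282475249/10000000000 = 160163466183/31250000.
Numerically: E[X] ≈ 5.13e+03.

E[X] = 181440 · (7/10)^{10} = 160163466183/31250000 ≈ 5.13e+03.


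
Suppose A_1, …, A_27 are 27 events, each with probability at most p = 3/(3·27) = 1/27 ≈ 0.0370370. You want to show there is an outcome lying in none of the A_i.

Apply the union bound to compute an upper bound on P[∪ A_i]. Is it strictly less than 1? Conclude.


Union bound: P[∪_{i=1}^{27} A_i] ≤ Σ_i P[A_i] ≤ 27·p = 27·(1/27) = 1.
Numerically: 1 ≈ 1.0000000.
Is 1 < 1? NO.
Since the bound 1 is ≥ 1, the union bound is uninformative here; it does NOT by itself certify existence.

27·p = 1 ≈ 1.0000000; existence NOT certified by the union bound.


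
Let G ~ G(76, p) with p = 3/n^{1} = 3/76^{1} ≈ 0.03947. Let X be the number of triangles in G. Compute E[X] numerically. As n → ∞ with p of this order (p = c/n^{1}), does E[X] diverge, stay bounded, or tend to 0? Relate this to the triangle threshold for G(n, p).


Number of potential triangles: C(76, 3) = 70300.
Each occurs with probability p³ ≈ (0.03947)³ ≈ 6.150678e-05.
By linearity: E[X] = C(76, 3)·p³ ≈ 70300 · 6.150678e-05 ≈ 4.3239.
Here α = 1, so p = 3/n is exactly at the triangle threshold p ~ 1/n. Asymptotically E[X] → c³/6 = 3³/6 = 9/2 ≈ 4.5000, a bounded constant. In this regime the triangle count is asymptotically Poisson(c³/6).

E[X] ≈ 4.3239; in regime p = Θ(1/n^{1}) E[X] stays bounded (at the triangle threshold p ~ 1/n).


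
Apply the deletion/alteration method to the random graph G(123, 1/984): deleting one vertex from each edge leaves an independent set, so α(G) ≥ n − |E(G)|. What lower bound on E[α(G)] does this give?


E[|E(G)|] = C(123, 2)·p = 7503 · (1/984) = 61/8.
E[α(G)] ≥ n − E[|E(G)|] = 123 − 61/8 = 923/8.
Numerically: ≈ 115.375.
(This is only a lower bound; the true E[α(G)] may be larger.)

E[α(G)] ≥ 923/8 ≈ 115.375.


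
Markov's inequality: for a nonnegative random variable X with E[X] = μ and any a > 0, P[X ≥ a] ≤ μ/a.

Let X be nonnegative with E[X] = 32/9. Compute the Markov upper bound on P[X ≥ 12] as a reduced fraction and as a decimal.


μ = E[X] = 32/9, a = 12.
Markov: P[X ≥ 12] ≤ μ/a = (32/9)/12 = 8/27.
Numerically: ≈ 0.296.
(Since a = 12 > μ = 3.556, the bound 8/27 is < 1 and informative.)

P[X ≥ 12] ≤ 8/27 ≈ 0.296.


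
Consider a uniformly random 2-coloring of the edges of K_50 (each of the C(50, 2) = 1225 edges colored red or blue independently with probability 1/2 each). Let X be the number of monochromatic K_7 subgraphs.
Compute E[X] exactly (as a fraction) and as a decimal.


Let X = Σ_S X_S over the C(50, 7) = 99884400 subsets S of size 7, where X_S = 1 if the K_7 on S is monochromatic.
For a fixed S, the K_7 on S has C(7, 2) = 21 edges. P[all 21 edges red] = (1/2)^21, and likewise for blue, so P[monochromatic] = 2·(1/2)^21 = 2^{1 − 21} = 1/1048576.
Summing: E[X] = C(50, 7) · 2^{1 − 21} = 99884400 · 1/1048576 = 6242775/65536.
Numerically: E[X] ≈ 95.25719.

E[X] = C(50,7)·2^(1−C(7,2)) = 6242775/65536 ≈ 95.25719.


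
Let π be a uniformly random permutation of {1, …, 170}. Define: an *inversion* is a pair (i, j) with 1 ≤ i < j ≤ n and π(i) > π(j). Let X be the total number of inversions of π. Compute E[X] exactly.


Write X = Σ X_I over the C(170, 2) = 14365 pairs i < j, with X_I the indicator of one inversion.
There are 14365 indicators.
For each fixed pair i < j, the values π(i) and π(j) are two distinct elements of {1, …, 170} in uniformly random order; by symmetry P[π(i) > π(j)] = 1/2.
By linearity: E[X] = 14365 · (1/2) = C(170, 2) · (1/2) = 14365/2 = 14365/2 ≈ 7182.50000.

E[X] = 14365/2 = 7182.50000.


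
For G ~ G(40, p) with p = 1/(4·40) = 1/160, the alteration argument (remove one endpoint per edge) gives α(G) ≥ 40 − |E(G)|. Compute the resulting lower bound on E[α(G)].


E[|E(G)|] = C(40, 2)·p = 780 · (1/160) = 39/8.
E[α(G)] ≥ n − E[|E(G)|] = 40 − 39/8 = 281/8.
Numerically: ≈ 35.125.
(This is only a lower bound; the true E[α(G)] may be larger.)

E[α(G)] ≥ 281/8 ≈ 35.125.


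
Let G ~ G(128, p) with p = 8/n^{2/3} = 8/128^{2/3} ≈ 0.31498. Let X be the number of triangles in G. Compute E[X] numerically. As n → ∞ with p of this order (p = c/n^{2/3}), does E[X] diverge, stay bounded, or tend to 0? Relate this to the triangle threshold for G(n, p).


Number of potential triangles: C(128, 3) = 341376.
Each occurs with probability p³ ≈ (0.31498)³ ≈ 3.12500000e-02.
By linearity: E[X] = C(128, 3)·p³ ≈ 341376 · 3.12500000e-02 ≈ 10668.000000.
Since α = 2/3 < 1, p = c/n^{2/3} ≫ 1/n is above the triangle threshold p ~ 1/n. Asymptotically E[X] ~ (c³/6)·n^{3(1−α)} = (8³/6)·n^{1} → ∞; triangles are abundant w.h.p.

E[X] ≈ 10668.000000; in regime p = Θ(1/n^{2/3}) E[X] diverges (above the triangle threshold p ~ 1/n).


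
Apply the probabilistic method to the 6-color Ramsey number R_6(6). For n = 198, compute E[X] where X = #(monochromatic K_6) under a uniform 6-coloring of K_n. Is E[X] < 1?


E[X] = C(198, 6) · 6^{1 − 15} = 77526225777 · 6^{−14} = 77526225777/78364164096.
As a reduced fraction: E[X] = 25842075259/26121388032 ≈ 0.989.
Is E[X] < 1? YES.
Since E[X] < 1, there exists a 6-coloring of K_{198} with no monochromatic K_6; hence R_6(6) > 198.

E[X] = 25842075259/26121388032 ≈ 0.989; E[X] < 1, so R_6(6) > 198.


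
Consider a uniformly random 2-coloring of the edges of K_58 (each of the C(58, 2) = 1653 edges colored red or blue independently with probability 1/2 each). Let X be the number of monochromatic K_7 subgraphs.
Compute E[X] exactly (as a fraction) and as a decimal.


Let X = Σ_S X_S over the C(58, 7) = 300674088 subsets S of size 7, where X_S = 1 if the K_7 on S is monochromatic.
For a fixed S, the K_7 on S has C(7, 2) = 21 edges. P[all 21 edges red] = (1/2)^21, and likewise for blue, so P[monochromatic] = 2·(1/2)^21 = 2^{1 − 21} = 1/1048576.
By linearity: E[X] = C(58, 7) · 2^{1 − 21} = 300674088 · 1/1048576 = 37584261/131072.
Numerically: E[X] ≈ 286.745.

E[X] = C(58,7)·2^(1−C(7,2)) = 37584261/131072 ≈ 286.745.


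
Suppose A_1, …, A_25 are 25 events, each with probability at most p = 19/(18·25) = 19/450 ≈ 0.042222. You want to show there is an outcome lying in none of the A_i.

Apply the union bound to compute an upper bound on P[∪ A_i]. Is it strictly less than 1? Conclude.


Union bound: P[∪_{i=1}^{25} A_i] ≤ Σ_i P[A_i] ≤ 25·p = 25·(19/450) = 19/18.
Numerically: 19/18 ≈ 1.055556.
Is 19/18 < 1? NO.
Since the bound 19/18 is ≥ 1, the union bound is uninformative here; it does NOT by itself certify existence.

25·p = 19/18 ≈ 1.055556; existence NOT certified by the union bound.


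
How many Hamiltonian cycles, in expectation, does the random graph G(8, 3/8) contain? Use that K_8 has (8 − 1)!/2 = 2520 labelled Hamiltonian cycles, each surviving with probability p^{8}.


K_8 has (8 − 1)!/2 = 2520 labelled Hamiltonian cycles.
For each such Hamiltonian cycle H, let X_H = 1 if all 8 edges of H are present in G. Then P[X_H = 1] = p^{8} = (3/8)^{8} = 6561/16777216.
By linearity: E[X] = Σ_H E[X_H] = 2520 · p^{8} = 2520 · 6561/16777216 = 2066715/2097152.
Numerically: E[X] ≈ 0.98549.

E[X] = 2520 · (3/8)^{8} = 2066715/2097152 ≈ 0.98549.


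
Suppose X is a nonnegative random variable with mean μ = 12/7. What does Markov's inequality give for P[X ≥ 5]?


μ = E[X] = 12/7, a = 5.
Markov: P[X ≥ 5] ≤ μ/a = (12/7)/5 = 12/35.
Numerically: ≈ 0.3429.
(Since a = 5 > μ = 1.7143, the bound 12/35 is < 1 and informative.)

P[X ≥ 5] ≤ 12/35 ≈ 0.3429.


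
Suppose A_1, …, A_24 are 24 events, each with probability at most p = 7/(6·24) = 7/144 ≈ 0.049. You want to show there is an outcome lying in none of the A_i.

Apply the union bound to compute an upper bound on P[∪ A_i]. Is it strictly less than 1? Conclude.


Union bound: P[∪_{i=1}^{24} A_i] ≤ Σ_i P[A_i] ≤ 24·p = 24·(7/144) = 7/6.
Numerically: 7/6 ≈ 1.167.
Is 7/6 < 1? NO.
Since the bound 7/6 is ≥ 1, the union bound is uninformative here; it does NOT by itself certify existence.

24·p = 7/6 ≈ 1.167; existence NOT certified by the union bound.


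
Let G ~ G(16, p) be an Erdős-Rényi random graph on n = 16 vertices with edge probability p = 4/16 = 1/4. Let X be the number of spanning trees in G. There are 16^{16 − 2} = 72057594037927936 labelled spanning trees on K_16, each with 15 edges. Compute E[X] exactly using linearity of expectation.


K_16 has 16^{16 − 2} = 72057594037927936 labelled spanning trees.
For each such spanning tree H, let X_H = 1 if all 15 edges of H are present in G. Then P[X_H = 1] = p^{15} = (1/4)^{15} = 1/1073741824.
By linearity of expectation: E[X] = Σ_H E[X_H] = 72057594037927936 · p^{15} = 72057594037927936 · 1/1073741824 = 67108864.
Numerically: E[X] ≈ 6.71089e+07.

E[X] = 72057594037927936 · (1/4)^{15} = 67108864 ≈ 6.71089e+07.


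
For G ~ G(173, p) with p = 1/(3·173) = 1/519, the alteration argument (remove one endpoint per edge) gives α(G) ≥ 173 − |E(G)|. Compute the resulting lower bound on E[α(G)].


E[|E(G)|] = C(173, 2)·p = 14878 · (1/519) = 86/3.
E[α(G)] ≥ n − E[|E(G)|] = 173 − 86/3 = 433/3.
Numerically: ≈ 144.333.
(This is only a lower bound; the true E[α(G)] may be larger.)

E[α(G)] ≥ 433/3 ≈ 144.333.


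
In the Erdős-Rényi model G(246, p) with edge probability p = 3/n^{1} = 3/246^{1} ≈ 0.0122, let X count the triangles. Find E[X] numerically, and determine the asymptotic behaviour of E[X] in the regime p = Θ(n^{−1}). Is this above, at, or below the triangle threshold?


Number of potential triangles: C(246, 3) = 2450980.
Each occurs with probability p³ ≈ (0.0122)³ ≈ 1.813671e-06.
By linearity: E[X] = C(246, 3)·p³ ≈ 2450980 · 1.813671e-06 ≈ 4.4453.
Here α = 1, so p = 3/n is exactly at the triangle threshold p ~ 1/n. Asymptotically E[X] → c³/6 = 3³/6 = 9/2 ≈ 4.5000, a bounded constant. In this regime the triangle count is asymptotically Poisson(c³/6).

E[X] ≈ 4.4453; in regime p = Θ(1/n^{1}) E[X] stays bounded (at the triangle threshold p ~ 1/n).


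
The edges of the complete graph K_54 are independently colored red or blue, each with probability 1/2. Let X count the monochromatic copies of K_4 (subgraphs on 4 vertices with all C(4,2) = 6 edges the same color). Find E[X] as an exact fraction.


Let X = Σ_S X_S over the C(54, 4) = 316251 subsets S of size 4, where X_S = 1 if the K_4 on S is monochromatic.
For a fixed S, the K_4 on S has C(4, 2) = 6 edges. P[all 6 edges red] = (1/2)^6, and likewise for blue, so P[monochromatic] = 2·(1/2)^6 = 2^{1 − 6} = 1/32.
By linearity of expectation: E[X] = C(54, 4) · 2^{1 − 6} = 316251 · 1/32 = 316251/32.
Numerically: E[X] ≈ 9882.84375.

E[X] = C(54,4)·2^(1−C(4,2)) = 316251/32 ≈ 9882.84375.


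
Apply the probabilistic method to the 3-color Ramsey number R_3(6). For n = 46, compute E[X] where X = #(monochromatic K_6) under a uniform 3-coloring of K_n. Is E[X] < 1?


E[X] = C(46, 6) · 3^{1 − 15} = 9366819 · 3^{−14} = 9366819/4782969.
As a reduced fraction: E[X] = 3122273/1594323 ≈ 1.9584.
Is E[X] < 1? NO.
Since E[X] ≥ 1, the first-moment bound is inconclusive at n = 46; it does NOT by itself certify R_3(6) > 46.

E[X] = 3122273/1594323 ≈ 1.9584; E[X] ≥ 1; first-moment method inconclusive here.


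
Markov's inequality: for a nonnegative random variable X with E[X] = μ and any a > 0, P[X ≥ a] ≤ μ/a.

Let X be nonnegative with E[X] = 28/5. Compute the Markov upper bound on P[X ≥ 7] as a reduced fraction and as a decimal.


μ = E[X] = 28/5, a = 7.
Markov: P[X ≥ 7] ≤ μ/a = (28/5)/7 = 4/5.
Numerically: ≈ 0.800.
(Since a = 7 > μ = 5.600, the bound 4/5 is < 1 and informative.)

P[X ≥ 7] ≤ 4/5 ≈ 0.800.


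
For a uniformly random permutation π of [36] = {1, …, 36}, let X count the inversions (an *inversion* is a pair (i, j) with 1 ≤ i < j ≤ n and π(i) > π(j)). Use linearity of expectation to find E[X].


Write X = Σ X_I over the C(36, 2) = 630 pairs i < j, with X_I the indicator of one inversion.
There are 630 indicators.
For each fixed pair i < j, the values π(i) and π(j) are two distinct elements of {1, …, 36} in uniformly random order; by symmetry P[π(i) > π(j)] = 1/2.
By linearity: E[X] = 630 · (1/2) = C(36, 2) · (1/2) = 630/2 = 315 ≈ 315.00000.

E[X] = 315 = 315.00000.


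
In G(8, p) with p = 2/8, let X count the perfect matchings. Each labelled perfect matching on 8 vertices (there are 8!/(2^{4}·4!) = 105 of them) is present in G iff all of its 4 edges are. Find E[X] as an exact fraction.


K_8 has 8!/(2^{4}·4!) = 105 labelled perfect matchings.
For each such perfect matching H, let X_H = 1 if all 4 edges of H are present in G. Then P[X_H = 1] = p^{4} = (1/4)^{4} = 1/256.
By linearity: E[X] = Σ_H E[X_H] = 105 · p^{4} = 105 · 1/256 = 105/256.
Numerically: E[X] ≈ 0.41016.

E[X] = 105 · (1/4)^{4} = 105/256 ≈ 0.41016.


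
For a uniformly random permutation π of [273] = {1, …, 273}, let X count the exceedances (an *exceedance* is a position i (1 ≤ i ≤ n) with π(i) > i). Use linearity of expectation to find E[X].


Write X = Σ_{i=1}^{273} X_i, where X_i = 1_{π(i) > i}.
For each fixed i, π(i) is uniform over {1, …, 273} (marginal of a uniform permutation), so P[π(i) > i] = (n − i)/n. Summing: Σ_{i=1}^{273} (n − i)/n = (0 + 1 + … + 272)/273 = 273(273 − 1)/(2·273) = (273 − 1)/2.
Hence E[X] = Σ_{i=1}^{273} (273 − i)/273 = 136 ≈ 136.000.

E[X] = 136 = 136.000.


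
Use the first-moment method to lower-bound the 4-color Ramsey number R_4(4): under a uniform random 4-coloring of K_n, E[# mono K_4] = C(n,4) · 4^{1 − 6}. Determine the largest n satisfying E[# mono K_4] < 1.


We need C(n, 4) · 4^{1 − 6} < 1, i.e. C(n, 4) < 4^{6 − 1} = 1024.
Check values of n near the boundary:
  n = 12: C(12, 4) = 495; 495 < 1024? YES
  n = 13: C(13, 4) = 715; 715 < 1024? YES
  n = 14: C(14, 4) = 1001; 1001 < 1024? YES
  n = 15: C(15, 4) = 1365; 1365 < 1024? NO
The largest n with C(n, 4) < 1024 is n = 14 (where E[X] = 1001/1024 ≈ 0.9775). Hence R_4(4) > 14, i.e. R_4(4) ≥ 15.

Largest n = 14; hence R_4(4) > 14.


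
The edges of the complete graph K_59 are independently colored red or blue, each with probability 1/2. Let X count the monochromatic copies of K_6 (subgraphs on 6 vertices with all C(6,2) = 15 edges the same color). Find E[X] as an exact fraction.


Let X = Σ_S X_S over the C(59, 6) = 45057474 subsets S of size 6, where X_S = 1 if the K_6 on S is monochromatic.
For a fixed S, the K_6 on S has C(6, 2) = 15 edges. P[all 15 edges red] = (1/2)^15, and likewise for blue, so P[monochromatic] = 2·(1/2)^15 = 2^{1 − 15} = 1/16384.
By linearity of expectation: E[X] = C(59, 6) · 2^{1 − 15} = 45057474 · 1/16384 = 22528737/8192.
Numerically: E[X] ≈ 2750.0900.

E[X] = C(59,6)·2^(1−C(6,2)) = 22528737/8192 ≈ 2750.0900.


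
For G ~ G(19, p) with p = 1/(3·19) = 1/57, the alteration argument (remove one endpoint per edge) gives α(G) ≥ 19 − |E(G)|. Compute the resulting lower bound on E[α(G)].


E[|E(G)|] = C(19, 2)·p = 171 · (1/57) = 3.
E[α(G)] ≥ n − E[|E(G)|] = 19 − 3 = 16.
Numerically: ≈ 16.0000.
(This is only a lower bound; the true E[α(G)] may be larger.)

E[α(G)] ≥ 16 ≈ 16.0000.


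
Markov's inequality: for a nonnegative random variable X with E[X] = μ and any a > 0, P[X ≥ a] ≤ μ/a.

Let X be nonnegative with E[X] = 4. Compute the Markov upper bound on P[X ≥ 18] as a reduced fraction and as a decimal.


μ = E[X] = 4, a = 18.
Markov: P[X ≥ 18] ≤ μ/a = (4)/18 = 2/9.
Numerically: ≈ 0.2222.
(Since a = 18 > μ = 4.0000, the bound 2/9 is < 1 and informative.)

P[X ≥ 18] ≤ 2/9 ≈ 0.2222.


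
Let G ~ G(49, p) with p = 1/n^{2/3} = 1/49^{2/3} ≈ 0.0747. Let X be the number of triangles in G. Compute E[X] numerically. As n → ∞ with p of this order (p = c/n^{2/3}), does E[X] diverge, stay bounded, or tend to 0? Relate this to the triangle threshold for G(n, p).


Number of potential triangles: C(49, 3) = 18424.
Each occurs with probability p³ ≈ (0.0747)³ ≈ 4.16493e-04.
By linearity: E[X] = C(49, 3)·p³ ≈ 18424 · 4.16493e-04 ≈ 7.673.
Since α = 2/3 < 1, p = c/n^{2/3} ≫ 1/n is above the triangle threshold p ~ 1/n. Asymptotically E[X] ~ (c³/6)·n^{3(1−α)} = (1³/6)·n^{1} → ∞; triangles are abundant w.h.p.

E[X] ≈ 7.673; in regime p = Θ(1/n^{2/3}) E[X] diverges (above the triangle threshold p ~ 1/n).


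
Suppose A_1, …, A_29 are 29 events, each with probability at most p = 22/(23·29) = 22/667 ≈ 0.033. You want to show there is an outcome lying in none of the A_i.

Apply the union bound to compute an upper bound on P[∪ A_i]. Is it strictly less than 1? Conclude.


Union bound: P[∪_{i=1}^{29} A_i] ≤ Σ_i P[A_i] ≤ 29·p = 29·(22/667) = 22/23.
Numerically: 22/23 ≈ 0.957.
Is 22/23 < 1? YES.
Since P[∪ A_i] ≤ 22/23 < 1, the complement has P[∩ A_i^c] ≥ 1 − 22/23 = 1/23 > 0, so some outcome avoids every A_i.

29·p = 22/23 ≈ 0.957; existence CERTIFIED by the union bound.


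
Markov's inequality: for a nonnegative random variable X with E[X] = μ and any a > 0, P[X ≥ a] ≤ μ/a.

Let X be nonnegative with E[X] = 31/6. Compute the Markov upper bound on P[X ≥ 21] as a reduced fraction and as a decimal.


μ = E[X] = 31/6, a = 21.
Markov: P[X ≥ 21] ≤ μ/a = (31/6)/21 = 31/126.
Numerically: ≈ 0.2460.
(Since a = 21 > μ = 5.1667, the bound 31/126 is < 1 and informative.)

P[X ≥ 21] ≤ 31/126 ≈ 0.2460.


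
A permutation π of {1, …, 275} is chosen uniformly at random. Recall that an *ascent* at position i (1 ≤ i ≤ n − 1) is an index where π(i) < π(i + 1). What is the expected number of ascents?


Write X = Σ X_I over i = 1, …, 274, with X_I the indicator of one ascent.
There are 274 indicators.
For each fixed i, the pair (π(i), π(i+1)) is a uniformly random ordered pair of distinct values from {1, …, 275}; by symmetry P[π(i) < π(i+1)] = 1/2.
By linearity: E[X] = 274 · (1/2) = (275 − 1) · (1/2) = 137 ≈ 137.0000.

E[X] = 137 = 137.0000.


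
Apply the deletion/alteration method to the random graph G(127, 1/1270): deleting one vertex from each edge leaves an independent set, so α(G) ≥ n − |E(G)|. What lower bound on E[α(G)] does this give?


E[|E(G)|] = C(127, 2)·p = 8001 · (1/1270) = 63/10.
E[α(G)] ≥ n − E[|E(G)|] = 127 − 63/10 = 1207/10.
Numerically: ≈ 120.700.
(This is only a lower bound; the true E[α(G)] may be larger.)

E[α(G)] ≥ 1207/10 ≈ 120.700.


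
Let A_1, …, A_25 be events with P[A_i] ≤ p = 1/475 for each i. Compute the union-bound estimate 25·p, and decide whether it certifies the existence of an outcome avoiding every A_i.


Union bound: P[∪_{i=1}^{25} A_i] ≤ Σ_i P[A_i] ≤ 25·p = 25·(1/475) = 1/19.
Numerically: 1/19 ≈ 0.052632.
Is 1/19 < 1? YES.
Since P[∪ A_i] ≤ 1/19 < 1, the complement has P[∩ A_i^c] ≥ 1 − 1/19 = 18/19 > 0, so some outcome avoids every A_i.

25·p = 1/19 ≈ 0.052632; existence CERTIFIED by the union bound.


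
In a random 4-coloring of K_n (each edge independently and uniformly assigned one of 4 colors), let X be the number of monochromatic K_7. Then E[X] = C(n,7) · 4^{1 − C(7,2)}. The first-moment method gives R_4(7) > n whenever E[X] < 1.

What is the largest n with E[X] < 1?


We need C(n, 7) · 4^{1 − 21} < 1, i.e. C(n, 7) < 4^{21 − 1} = 1099511627776.
Check values of n near the boundary:
  n = 178: C(178, 7) = 996867063280; 996867063280 < 1099511627776? YES
  n = 179: C(179, 7) = 1037437234460; 1037437234460 < 1099511627776? YES
  n = 180: C(180, 7) = 1079414463600; 1079414463600 < 1099511627776? YES
  n = 181: C(181, 7) = 1122839183400; 1122839183400 < 1099511627776? NO
  n = 182: C(182, 7) = 1167752750736; 1167752750736 < 1099511627776? NO
The largest n with C(n, 7) < 1099511627776 is n = 180 (where E[X] = 67463403975/68719476736 ≈ 0.98172). Hence R_4(7) > 180, i.e. R_4(7) ≥ 181.

Largest n = 180; hence R_4(7) > 180.


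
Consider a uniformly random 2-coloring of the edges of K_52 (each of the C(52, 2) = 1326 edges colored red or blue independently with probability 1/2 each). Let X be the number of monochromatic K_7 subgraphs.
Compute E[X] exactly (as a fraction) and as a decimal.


Let X = Σ_S X_S over the C(52, 7) = 133784560 subsets S of size 7, where X_S = 1 if the K_7 on S is monochromatic.
For a fixed S, the K_7 on S has C(7, 2) = 21 edges. P[all 21 edges red] = (1/2)^21, and likewise for blue, so P[monochromatic] = 2·(1/2)^21 = 2^{1 − 21} = 1/1048576.
Summing: E[X] = C(52, 7) · 2^{1 − 21} = 133784560 · 1/1048576 = 8361535/65536.
Numerically: E[X] ≈ 127.58690.

E[X] = C(52,7)·2^(1−C(7,2)) = 8361535/65536 ≈ 127.58690.


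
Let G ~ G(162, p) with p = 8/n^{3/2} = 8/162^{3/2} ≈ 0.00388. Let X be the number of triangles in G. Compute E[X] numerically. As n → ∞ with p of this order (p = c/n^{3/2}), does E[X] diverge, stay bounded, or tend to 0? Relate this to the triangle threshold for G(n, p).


Number of potential triangles: C(162, 3) = 695520.
Each occurs with probability p³ ≈ (0.00388)³ ≈ 5.840532e-08.
By linearity: E[X] = C(162, 3)·p³ ≈ 695520 · 5.840532e-08 ≈ 0.0406.
Since α = 3/2 > 1, p = c/n^{3/2} = o(1/n) is below the triangle threshold p ~ 1/n. Asymptotically E[X] ~ (c³/6)·n^{3(1−α)} = (8³/6)·n^{-1.5} → 0, so by Markov's inequality G has no triangles w.h.p.

E[X] ≈ 0.0406; in regime p = Θ(1/n^{3/2}) E[X] tends to 0 (below the triangle threshold p ~ 1/n).


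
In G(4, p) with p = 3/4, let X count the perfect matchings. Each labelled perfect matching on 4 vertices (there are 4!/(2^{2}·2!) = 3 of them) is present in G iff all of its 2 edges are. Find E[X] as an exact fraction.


K_4 has 4!/(2^{2}·2!) = 3 labelled perfect matchings.
For each such perfect matching H, let X_H = 1 if all 2 edges of H are present in G. Then P[X_H = 1] = p^{2} = (3/4)^{2} = 9/16.
By linearity: E[X] = Σ_H E[X_H] = 3 · p^{2} = 3 · 9/16 = 27/16.
Numerically: E[X] ≈ 1.688.

E[X] = 3 · (3/4)^{2} = 27/16 ≈ 1.688.


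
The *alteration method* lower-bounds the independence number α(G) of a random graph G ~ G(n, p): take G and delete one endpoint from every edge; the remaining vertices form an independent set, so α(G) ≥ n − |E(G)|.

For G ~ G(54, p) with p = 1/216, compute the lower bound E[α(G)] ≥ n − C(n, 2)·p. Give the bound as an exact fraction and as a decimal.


E[|E(G)|] = C(54, 2)·p = 1431 · (1/216) = 53/8.
E[α(G)] ≥ n − E[|E(G)|] = 54 − 53/8 = 379/8.
Numerically: ≈ 47.37500.
(This is only a lower bound; the true E[α(G)] may be larger.)

E[α(G)] ≥ 379/8 ≈ 47.37500.


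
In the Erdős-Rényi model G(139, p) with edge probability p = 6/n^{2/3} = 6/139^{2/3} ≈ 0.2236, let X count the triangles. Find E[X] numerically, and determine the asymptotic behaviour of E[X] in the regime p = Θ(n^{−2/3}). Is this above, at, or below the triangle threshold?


Number of potential triangles: C(139, 3) = 437989.
Each occurs with probability p³ ≈ (0.2236)³ ≈ 1.1179546e-02.
By linearity: E[X] = C(139, 3)·p³ ≈ 437989 · 1.1179546e-02 ≈ 4896.51799.
Since α = 2/3 < 1, p = c/n^{2/3} ≫ 1/n is above the triangle threshold p ~ 1/n. Asymptotically E[X] ~ (c³/6)·n^{3(1−α)} = (6³/6)·n^{1} → ∞; triangles are abundant w.h.p.

E[X] ≈ 4896.51799; in regime p = Θ(1/n^{2/3}) E[X] diverges (above the triangle threshold p ~ 1/n).


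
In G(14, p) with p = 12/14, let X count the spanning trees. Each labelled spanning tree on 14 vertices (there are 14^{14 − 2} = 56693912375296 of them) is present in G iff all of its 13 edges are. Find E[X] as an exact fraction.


K_14 has 14^{14 − 2} = 56693912375296 labelled spanning trees.
For each such spanning tree H, let X_H = 1 if all 13 edges of H are present in G. Then P[X_H = 1] = p^{13} = (6/7)^{13} = 13060694016/96889010407.
By linearity: E[X] = Σ_H E[X_H] = 56693912375296 · p^{13} = 56693912375296 · 13060694016/96889010407 = 53496602689536/7.
Numerically: E[X] ≈ 7.64e+12.

E[X] = 56693912375296 · (6/7)^{13} = 53496602689536/7 ≈ 7.64e+12.


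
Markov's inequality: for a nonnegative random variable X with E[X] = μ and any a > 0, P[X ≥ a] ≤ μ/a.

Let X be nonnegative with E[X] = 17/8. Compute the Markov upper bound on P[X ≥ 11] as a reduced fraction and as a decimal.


μ = E[X] = 17/8, a = 11.
Markov: P[X ≥ 11] ≤ μ/a = (17/8)/11 = 17/88.
Numerically: ≈ 0.19318.
(Since a = 11 > μ = 2.12500, the bound 17/88 is < 1 and informative.)

P[X ≥ 11] ≤ 17/88 ≈ 0.19318.


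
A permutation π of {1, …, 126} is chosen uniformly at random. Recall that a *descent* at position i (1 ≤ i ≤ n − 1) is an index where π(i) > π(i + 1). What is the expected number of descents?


Write X = Σ X_I over i = 1, …, 125, with X_I the indicator of one descent.
There are 125 indicators.
For each fixed i, the pair (π(i), π(i+1)) is a uniformly random ordered pair of distinct values from {1, …, 126}; by symmetry P[π(i) > π(i+1)] = 1/2.
By linearity: E[X] = 125 · (1/2) = (126 − 1) · (1/2) = 125/2 ≈ 62.5000.

E[X] = 125/2 = 62.5000.


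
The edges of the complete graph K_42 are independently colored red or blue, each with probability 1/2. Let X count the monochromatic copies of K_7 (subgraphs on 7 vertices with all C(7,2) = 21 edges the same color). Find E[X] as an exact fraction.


Let X = Σ_S X_S over the C(42, 7) = 26978328 subsets S of size 7, where X_S = 1 if the K_7 on S is monochromatic.
For a fixed S, the K_7 on S has C(7, 2) = 21 edges. P[all 21 edges red] = (1/2)^21, and likewise for blue, so P[monochromatic] = 2·(1/2)^21 = 2^{1 − 21} = 1/1048576.
Summing: E[X] = C(42, 7) · 2^{1 − 21} = 26978328 · 1/1048576 = 3372291/131072.
Numerically: E[X] ≈ 25.72854.

E[X] = C(42,7)·2^(1−C(7,2)) = 3372291/131072 ≈ 25.72854.
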